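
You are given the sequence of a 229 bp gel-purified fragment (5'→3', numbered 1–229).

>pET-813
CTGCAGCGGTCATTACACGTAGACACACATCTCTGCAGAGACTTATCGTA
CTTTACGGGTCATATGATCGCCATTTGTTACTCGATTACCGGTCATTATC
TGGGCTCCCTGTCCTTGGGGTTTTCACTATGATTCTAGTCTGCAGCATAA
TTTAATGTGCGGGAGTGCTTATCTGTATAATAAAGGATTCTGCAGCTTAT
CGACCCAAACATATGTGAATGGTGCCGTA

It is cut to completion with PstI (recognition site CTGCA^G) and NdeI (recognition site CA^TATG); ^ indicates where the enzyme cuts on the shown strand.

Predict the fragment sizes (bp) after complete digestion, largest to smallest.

PstI sites (CTGCAG) start at positions 1, 33, 140, 190.
PstI cuts after base 5 of each site (before the last base), so after positions 5, 37, 144, 194.
NdeI sites (CATATG) start at positions 61, 210.
NdeI cuts after base 2 of each site, so after positions 62, 211.
Combined cut positions: 5, 37, 62, 144, 194, 211.
Linear molecule, 6 cuts → 7 fragments:
  1–5 → 5 bp
  6–37 → 32 bp
  38–62 → 25 bp
  63–144 → 82 bp
  145–194 → 50 bp
  195–211 → 17 bp
  212–229 → 18 bp
Sorted largest to smallest: 82, 50, 32, 25, 18, 17, 5 bp.

82, 50, 32, 25, 18, 17, 5 bp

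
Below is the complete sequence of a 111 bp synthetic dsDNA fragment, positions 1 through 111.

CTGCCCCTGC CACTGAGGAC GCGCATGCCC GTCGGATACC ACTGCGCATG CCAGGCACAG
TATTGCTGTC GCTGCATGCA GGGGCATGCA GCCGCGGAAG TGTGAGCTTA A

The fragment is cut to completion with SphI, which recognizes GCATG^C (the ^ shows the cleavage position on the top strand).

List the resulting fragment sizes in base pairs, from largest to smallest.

SphI sites (GCATGC) start at positions 23, 46, 74, 84.
SphI cuts after base 5 of each site (before the last base), so after positions 27, 50, 78, 88.
Linear molecule, 4 cuts → 5 fragments:
  1–27 → 27 bp
  28–50 → 23 bp
  51–78 → 28 bp
  79–88 → 10 bp
  89–111 → 23 bp
Sorted largest to smallest: 28, 27, 23, 23, 10 bp.

28, 27, 23, 23, 10 bp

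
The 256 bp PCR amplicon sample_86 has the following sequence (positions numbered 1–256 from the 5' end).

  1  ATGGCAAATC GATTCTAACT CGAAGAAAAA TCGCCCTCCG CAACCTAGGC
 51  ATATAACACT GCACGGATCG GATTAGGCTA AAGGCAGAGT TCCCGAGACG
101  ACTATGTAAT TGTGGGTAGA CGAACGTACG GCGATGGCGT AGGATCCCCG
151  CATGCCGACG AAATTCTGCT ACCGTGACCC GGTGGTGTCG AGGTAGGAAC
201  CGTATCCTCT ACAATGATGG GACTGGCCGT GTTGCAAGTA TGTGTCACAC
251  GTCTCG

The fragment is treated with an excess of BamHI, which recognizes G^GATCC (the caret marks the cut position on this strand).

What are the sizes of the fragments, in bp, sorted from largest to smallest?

142, 114 bp

The BamHI site (GGATCC) starts at position 142.
BamHI cuts after the first base of each site, so after position 142.
Linear molecule, 1 cut → 2 fragments:
  1–142 → 142 bp
  143–256 → 114 bp
Sorted largest to smallest: 142, 114 bp.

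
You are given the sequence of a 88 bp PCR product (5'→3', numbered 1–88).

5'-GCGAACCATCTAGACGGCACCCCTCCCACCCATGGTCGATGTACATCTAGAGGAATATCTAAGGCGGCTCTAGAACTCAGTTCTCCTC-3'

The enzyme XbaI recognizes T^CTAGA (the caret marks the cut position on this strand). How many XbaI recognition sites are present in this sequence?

3

TCTAGA occurs starting at positions 9, 46, 69.
XbaI cuts at 3 sites.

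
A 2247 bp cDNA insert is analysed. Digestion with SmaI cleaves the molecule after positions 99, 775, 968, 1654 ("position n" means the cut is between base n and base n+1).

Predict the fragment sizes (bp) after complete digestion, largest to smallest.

Linear molecule, 4 cuts → 5 fragments:
  99 − 0 = 99 bp
  775 − 99 = 676 bp
  968 − 775 = 193 bp
  1654 − 968 = 686 bp
  2247 − 1654 = 593 bp
Sorted largest to smallest: 686, 676, 593, 193, 99 bp.

686, 676, 593, 193, 99 bp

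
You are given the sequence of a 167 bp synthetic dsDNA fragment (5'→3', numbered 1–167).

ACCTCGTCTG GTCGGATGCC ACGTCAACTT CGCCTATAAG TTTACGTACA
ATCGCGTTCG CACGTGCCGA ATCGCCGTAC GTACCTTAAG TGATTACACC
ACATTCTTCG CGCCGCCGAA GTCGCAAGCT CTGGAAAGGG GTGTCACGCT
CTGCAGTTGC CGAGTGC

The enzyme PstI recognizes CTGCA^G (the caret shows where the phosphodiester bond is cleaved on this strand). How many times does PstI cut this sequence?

1

CTGCAG occurs starting at position 151.
PstI cuts at 1 site.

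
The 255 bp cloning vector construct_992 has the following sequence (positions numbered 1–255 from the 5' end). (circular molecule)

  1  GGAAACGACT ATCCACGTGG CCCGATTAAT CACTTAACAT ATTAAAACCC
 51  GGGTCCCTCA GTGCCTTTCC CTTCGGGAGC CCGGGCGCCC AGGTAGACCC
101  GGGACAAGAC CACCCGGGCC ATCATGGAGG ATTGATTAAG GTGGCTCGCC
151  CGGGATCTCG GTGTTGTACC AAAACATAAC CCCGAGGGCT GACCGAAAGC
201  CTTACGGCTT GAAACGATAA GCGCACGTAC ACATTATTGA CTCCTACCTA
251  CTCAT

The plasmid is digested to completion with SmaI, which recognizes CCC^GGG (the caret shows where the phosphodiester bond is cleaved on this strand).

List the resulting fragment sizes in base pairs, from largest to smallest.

154, 36, 32, 18, 15 bp

SmaI sites (CCCGGG) start at positions 48, 80, 98, 113, 149.
SmaI cuts after base 3 of each site, so after positions 50, 82, 100, 115, 151.
Circular molecule, 5 cuts → 5 fragments:
  51–82 → 32 bp
  83–100 → 18 bp
  101–115 → 15 bp
  116–151 → 36 bp
  152–255 then 1–50 → 104 + 50 = 154 bp
Sorted largest to smallest: 154, 36, 32, 18, 15 bp.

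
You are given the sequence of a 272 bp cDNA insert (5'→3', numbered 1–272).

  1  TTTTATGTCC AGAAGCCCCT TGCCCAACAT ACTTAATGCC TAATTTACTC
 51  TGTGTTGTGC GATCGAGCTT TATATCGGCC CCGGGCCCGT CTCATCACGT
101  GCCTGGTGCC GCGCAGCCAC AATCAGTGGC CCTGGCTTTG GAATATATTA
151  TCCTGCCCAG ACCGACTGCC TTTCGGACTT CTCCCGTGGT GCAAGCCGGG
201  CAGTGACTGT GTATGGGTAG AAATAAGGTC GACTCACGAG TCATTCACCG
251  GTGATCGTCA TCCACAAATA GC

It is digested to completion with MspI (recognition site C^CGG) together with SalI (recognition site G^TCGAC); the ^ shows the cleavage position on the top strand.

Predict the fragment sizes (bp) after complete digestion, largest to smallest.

MspI sites (CCGG) start at positions 81, 196, 248.
MspI cuts after the first base of each site, so after positions 81, 196, 248.
The SalI site (GTCGAC) starts at position 228.
SalI cuts after the first base of each site, so after position 228.
Combined cut positions: 81, 196, 228, 248.
Linear molecule, 4 cuts → 5 fragments:
  1–81 → 81 bp
  82–196 → 115 bp
  197–228 → 32 bp
  229–248 → 20 bp
  249–272 → 24 bp
Sorted largest to smallest: 115, 81, 32, 24, 20 bp.

115, 81, 32, 24, 20 bp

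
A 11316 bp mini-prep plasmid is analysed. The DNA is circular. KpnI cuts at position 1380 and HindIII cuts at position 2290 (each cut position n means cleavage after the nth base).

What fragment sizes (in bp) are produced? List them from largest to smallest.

Combined cut positions (sorted): 1380, 2290.
Circular molecule, 2 cuts → 2 fragments:
  2290 − 1380 = 910 bp
  wrap: 11316 − 2290 + 1380 = 10406 bp
Sorted largest to smallest: 10406, 910 bp.

10406, 910 bp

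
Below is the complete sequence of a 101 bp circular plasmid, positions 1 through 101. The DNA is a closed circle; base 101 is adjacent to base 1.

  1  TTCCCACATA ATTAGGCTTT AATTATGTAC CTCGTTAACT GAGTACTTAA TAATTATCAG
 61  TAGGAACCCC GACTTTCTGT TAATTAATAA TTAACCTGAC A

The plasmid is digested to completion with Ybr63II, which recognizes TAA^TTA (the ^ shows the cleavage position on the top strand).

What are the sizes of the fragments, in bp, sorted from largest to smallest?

Ybr63II sites (TAATTA) start at positions 9, 20, 51, 81, 88.
Ybr63II cuts after base 3 of each site, so after positions 11, 22, 53, 83, 90.
Circular molecule, 5 cuts → 5 fragments:
  12–22 → 11 bp
  23–53 → 31 bp
  54–83 → 30 bp
  84–90 → 7 bp
  91–101 then 1–11 → 11 + 11 = 22 bp
Sorted largest to smallest: 31, 30, 22, 11, 7 bp.

31, 30, 22, 11, 7 bp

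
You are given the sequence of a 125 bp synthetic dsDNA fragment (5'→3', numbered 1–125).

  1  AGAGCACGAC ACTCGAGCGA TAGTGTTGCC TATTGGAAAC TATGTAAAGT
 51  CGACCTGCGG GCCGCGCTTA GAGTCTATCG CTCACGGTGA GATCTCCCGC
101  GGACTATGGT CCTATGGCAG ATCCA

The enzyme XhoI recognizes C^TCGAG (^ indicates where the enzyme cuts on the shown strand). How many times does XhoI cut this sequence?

CTCGAG occurs starting at position 12.
XhoI cuts at 1 site.

1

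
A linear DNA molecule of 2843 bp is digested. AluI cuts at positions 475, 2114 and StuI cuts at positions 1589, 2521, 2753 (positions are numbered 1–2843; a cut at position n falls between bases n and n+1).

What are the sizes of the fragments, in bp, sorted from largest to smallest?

1114, 525, 475, 407, 232, 90 bp

Combined cut positions (sorted): 475, 1589, 2114, 2521, 2753.
Linear molecule, 5 cuts → 6 fragments:
  475 − 0 = 475 bp
  1589 − 475 = 1114 bp
  2114 − 1589 = 525 bp
  2521 − 2114 = 407 bp
  2753 − 2521 = 232 bp
  2843 − 2753 = 90 bp
Sorted largest to smallest: 1114, 525, 475, 407, 232, 90 bp.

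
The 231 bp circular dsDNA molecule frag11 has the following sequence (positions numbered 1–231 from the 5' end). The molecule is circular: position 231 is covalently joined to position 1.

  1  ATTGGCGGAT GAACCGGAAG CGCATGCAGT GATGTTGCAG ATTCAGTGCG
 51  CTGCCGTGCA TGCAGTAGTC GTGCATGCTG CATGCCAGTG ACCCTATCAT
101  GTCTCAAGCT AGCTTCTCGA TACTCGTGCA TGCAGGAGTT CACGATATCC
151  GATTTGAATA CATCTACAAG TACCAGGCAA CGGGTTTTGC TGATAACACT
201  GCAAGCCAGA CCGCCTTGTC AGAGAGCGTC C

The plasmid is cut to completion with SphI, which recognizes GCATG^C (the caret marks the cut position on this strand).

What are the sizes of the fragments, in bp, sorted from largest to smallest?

125, 48, 36, 15, 7 bp

SphI sites (GCATGC) start at positions 22, 58, 73, 80, 128.
SphI cuts after base 5 of each site (before the last base), so after positions 26, 62, 77, 84, 132.
Circular molecule, 5 cuts → 5 fragments:
  27–62 → 36 bp
  63–77 → 15 bp
  78–84 → 7 bp
  85–132 → 48 bp
  133–231 then 1–26 → 99 + 26 = 125 bp
Sorted largest to smallest: 125, 48, 36, 15, 7 bp.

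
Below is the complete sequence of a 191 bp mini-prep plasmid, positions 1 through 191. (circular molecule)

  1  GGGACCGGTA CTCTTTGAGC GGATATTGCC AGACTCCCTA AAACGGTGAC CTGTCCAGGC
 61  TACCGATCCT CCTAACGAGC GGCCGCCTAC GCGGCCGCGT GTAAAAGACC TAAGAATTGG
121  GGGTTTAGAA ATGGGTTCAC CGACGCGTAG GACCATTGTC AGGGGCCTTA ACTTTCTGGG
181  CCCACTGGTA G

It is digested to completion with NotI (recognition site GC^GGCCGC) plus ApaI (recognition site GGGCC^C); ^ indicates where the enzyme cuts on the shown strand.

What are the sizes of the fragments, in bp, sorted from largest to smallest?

90, 89, 12 bp

NotI sites (GCGGCCGC) start at positions 79, 91.
NotI cuts after base 2 of each site, so after positions 80, 92.
The ApaI site (GGGCCC) starts at position 178.
ApaI cuts after base 5 of each site (before the last base), so after position 182.
Combined cut positions: 80, 92, 182.
Circular molecule, 3 cuts → 3 fragments:
  81–92 → 12 bp
  93–182 → 90 bp
  183–191 then 1–80 → 9 + 80 = 89 bp
Sorted largest to smallest: 90, 89, 12 bp.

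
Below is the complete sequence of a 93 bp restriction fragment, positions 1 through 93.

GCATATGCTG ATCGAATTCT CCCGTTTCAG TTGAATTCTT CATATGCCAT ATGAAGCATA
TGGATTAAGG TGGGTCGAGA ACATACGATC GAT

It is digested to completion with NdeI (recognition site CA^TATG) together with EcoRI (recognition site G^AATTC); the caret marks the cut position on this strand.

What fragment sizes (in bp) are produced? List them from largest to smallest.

35, 19, 11, 9, 9, 7, 3 bp

NdeI sites (CATATG) start at positions 2, 41, 48, 57.
NdeI cuts after base 2 of each site, so after positions 3, 42, 49, 58.
EcoRI sites (GAATTC) start at positions 14, 33.
EcoRI cuts after the first base of each site, so after positions 14, 33.
Combined cut positions: 3, 14, 33, 42, 49, 58.
Linear molecule, 6 cuts → 7 fragments:
  1–3 → 3 bp
  4–14 → 11 bp
  15–33 → 19 bp
  34–42 → 9 bp
  43–49 → 7 bp
  50–58 → 9 bp
  59–93 → 35 bp
Sorted largest to smallest: 35, 19, 11, 9, 9, 7, 3 bp.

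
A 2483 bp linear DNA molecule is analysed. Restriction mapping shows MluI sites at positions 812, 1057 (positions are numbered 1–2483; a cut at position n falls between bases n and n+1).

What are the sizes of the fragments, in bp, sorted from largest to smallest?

1426, 812, 245 bp

Linear molecule, 2 cuts → 3 fragments:
  812 − 0 = 812 bp
  1057 − 812 = 245 bp
  2483 − 1057 = 1426 bp
Sorted largest to smallest: 1426, 812, 245 bp.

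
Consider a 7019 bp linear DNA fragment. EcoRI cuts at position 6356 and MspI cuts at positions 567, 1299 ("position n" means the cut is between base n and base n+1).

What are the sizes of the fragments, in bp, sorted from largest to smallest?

5057, 732, 663, 567 bp

Combined cut positions (sorted): 567, 1299, 6356.
Linear molecule, 3 cuts → 4 fragments:
  567 − 0 = 567 bp
  1299 − 567 = 732 bp
  6356 − 1299 = 5057 bp
  7019 − 6356 = 663 bp
Sorted largest to smallest: 5057, 732, 663, 567 bp.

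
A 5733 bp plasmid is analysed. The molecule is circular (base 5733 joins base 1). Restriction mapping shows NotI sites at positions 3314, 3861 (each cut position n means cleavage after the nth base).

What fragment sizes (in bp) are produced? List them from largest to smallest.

5186, 547 bp

Circular molecule, 2 cuts → 2 fragments:
  3861 − 3314 = 547 bp
  wrap: 5733 − 3861 + 3314 = 5186 bp
Sorted largest to smallest: 5186, 547 bp.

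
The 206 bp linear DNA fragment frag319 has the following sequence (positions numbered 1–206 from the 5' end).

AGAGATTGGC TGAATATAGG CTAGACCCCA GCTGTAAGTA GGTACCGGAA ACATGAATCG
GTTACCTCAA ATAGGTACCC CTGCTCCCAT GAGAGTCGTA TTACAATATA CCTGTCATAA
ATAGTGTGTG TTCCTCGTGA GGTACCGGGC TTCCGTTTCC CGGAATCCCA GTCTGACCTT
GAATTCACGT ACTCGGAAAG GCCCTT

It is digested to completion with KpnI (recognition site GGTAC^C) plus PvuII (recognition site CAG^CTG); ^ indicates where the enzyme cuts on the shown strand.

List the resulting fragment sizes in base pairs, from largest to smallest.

KpnI sites (GGTACC) start at positions 41, 74, 141.
KpnI cuts after base 5 of each site (before the last base), so after positions 45, 78, 145.
The PvuII site (CAGCTG) starts at position 29.
PvuII cuts after base 3 of each site, so after position 31.
Combined cut positions: 31, 45, 78, 145.
Linear molecule, 4 cuts → 5 fragments:
  1–31 → 31 bp
  32–45 → 14 bp
  46–78 → 33 bp
  79–145 → 67 bp
  146–206 → 61 bp
Sorted largest to smallest: 67, 61, 33, 31, 14 bp.

67, 61, 33, 31, 14 bp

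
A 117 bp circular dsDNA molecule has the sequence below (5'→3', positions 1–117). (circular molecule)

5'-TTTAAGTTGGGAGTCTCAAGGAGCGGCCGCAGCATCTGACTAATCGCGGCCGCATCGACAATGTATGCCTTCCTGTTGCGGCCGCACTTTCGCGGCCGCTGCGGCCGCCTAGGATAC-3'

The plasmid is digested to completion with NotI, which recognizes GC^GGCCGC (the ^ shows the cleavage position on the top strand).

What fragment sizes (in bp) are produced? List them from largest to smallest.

NotI sites (GCGGCCGC) start at positions 23, 46, 78, 92, 101.
NotI cuts after base 2 of each site, so after positions 24, 47, 79, 93, 102.
Circular molecule, 5 cuts → 5 fragments:
  25–47 → 23 bp
  48–79 → 32 bp
  80–93 → 14 bp
  94–102 → 9 bp
  103–117 then 1–24 → 15 + 24 = 39 bp
Sorted largest to smallest: 39, 32, 23, 14, 9 bp.

39, 32, 23, 14, 9 bp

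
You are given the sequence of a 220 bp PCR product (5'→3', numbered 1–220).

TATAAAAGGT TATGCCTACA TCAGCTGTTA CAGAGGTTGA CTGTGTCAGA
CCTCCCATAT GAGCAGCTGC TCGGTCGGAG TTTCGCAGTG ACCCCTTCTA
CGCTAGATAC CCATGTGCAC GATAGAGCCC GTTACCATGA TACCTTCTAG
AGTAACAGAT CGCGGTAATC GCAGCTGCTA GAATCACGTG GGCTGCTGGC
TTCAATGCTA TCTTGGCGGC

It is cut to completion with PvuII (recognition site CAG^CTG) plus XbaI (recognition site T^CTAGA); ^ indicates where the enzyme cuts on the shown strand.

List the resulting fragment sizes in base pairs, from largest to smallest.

80, 46, 42, 28, 24 bp

PvuII sites (CAGCTG) start at positions 22, 64, 172.
PvuII cuts after base 3 of each site, so after positions 24, 66, 174.
The XbaI site (TCTAGA) starts at position 146.
XbaI cuts after the first base of each site, so after position 146.
Combined cut positions: 24, 66, 146, 174.
Linear molecule, 4 cuts → 5 fragments:
  1–24 → 24 bp
  25–66 → 42 bp
  67–146 → 80 bp
  147–174 → 28 bp
  175–220 → 46 bp
Sorted largest to smallest: 80, 46, 42, 28, 24 bp.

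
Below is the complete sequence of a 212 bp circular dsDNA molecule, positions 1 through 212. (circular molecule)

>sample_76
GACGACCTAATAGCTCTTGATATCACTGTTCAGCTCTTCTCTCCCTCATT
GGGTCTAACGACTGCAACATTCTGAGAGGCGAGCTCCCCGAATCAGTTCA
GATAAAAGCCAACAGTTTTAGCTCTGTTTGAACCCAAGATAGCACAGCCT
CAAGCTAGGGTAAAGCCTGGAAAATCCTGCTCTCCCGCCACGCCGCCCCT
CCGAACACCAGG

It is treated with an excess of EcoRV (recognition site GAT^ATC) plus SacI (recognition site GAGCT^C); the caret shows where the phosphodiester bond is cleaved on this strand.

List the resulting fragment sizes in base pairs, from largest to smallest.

The EcoRV site (GATATC) starts at position 19.
EcoRV cuts after base 3 of each site, so after position 21.
The SacI site (GAGCTC) starts at position 81.
SacI cuts after base 5 of each site (before the last base), so after position 85.
Combined cut positions: 21, 85.
Circular molecule, 2 cuts → 2 fragments:
  22–85 → 64 bp
  86–212 then 1–21 → 127 + 21 = 148 bp
Sorted largest to smallest: 148, 64 bp.

148, 64 bp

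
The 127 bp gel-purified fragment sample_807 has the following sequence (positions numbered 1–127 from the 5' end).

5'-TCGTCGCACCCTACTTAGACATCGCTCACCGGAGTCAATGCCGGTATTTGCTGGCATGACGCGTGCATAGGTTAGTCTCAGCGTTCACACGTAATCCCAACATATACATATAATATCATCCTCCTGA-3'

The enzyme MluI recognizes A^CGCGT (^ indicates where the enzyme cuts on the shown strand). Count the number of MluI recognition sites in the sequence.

1

ACGCGT occurs starting at position 59.
MluI cuts at 1 site.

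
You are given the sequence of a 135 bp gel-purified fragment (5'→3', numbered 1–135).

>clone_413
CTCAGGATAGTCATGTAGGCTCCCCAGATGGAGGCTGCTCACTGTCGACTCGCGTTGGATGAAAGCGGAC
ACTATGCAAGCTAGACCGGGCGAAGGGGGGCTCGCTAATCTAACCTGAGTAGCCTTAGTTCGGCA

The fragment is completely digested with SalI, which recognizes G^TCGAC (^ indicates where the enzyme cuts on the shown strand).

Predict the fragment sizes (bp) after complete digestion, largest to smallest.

The SalI site (GTCGAC) starts at position 44.
SalI cuts after the first base of each site, so after position 44.
Linear molecule, 1 cut → 2 fragments:
  1–44 → 44 bp
  45–135 → 91 bp
Sorted largest to smallest: 91, 44 bp.

91, 44 bp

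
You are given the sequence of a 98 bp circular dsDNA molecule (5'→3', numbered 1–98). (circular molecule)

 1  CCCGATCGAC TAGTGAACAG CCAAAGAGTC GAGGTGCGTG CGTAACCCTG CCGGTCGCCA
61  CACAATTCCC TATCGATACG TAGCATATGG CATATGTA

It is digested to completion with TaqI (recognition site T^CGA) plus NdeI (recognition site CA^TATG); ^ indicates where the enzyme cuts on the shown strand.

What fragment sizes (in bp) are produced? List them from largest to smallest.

TaqI sites (TCGA) start at positions 6, 29, 73.
TaqI cuts after the first base of each site, so after positions 6, 29, 73.
NdeI sites (CATATG) start at positions 84, 91.
NdeI cuts after base 2 of each site, so after positions 85, 92.
Combined cut positions: 6, 29, 73, 85, 92.
Circular molecule, 5 cuts → 5 fragments:
  7–29 → 23 bp
  30–73 → 44 bp
  74–85 → 12 bp
  86–92 → 7 bp
  93–98 then 1–6 → 6 + 6 = 12 bp
Sorted largest to smallest: 44, 23, 12, 12, 7 bp.

44, 23, 12, 12, 7 bp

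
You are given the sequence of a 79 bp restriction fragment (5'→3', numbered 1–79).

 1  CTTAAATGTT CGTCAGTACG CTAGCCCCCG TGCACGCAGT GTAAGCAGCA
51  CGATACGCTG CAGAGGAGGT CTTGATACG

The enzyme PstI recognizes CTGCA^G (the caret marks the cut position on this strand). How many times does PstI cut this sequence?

1

CTGCAG occurs starting at position 58.
PstI cuts at 1 site.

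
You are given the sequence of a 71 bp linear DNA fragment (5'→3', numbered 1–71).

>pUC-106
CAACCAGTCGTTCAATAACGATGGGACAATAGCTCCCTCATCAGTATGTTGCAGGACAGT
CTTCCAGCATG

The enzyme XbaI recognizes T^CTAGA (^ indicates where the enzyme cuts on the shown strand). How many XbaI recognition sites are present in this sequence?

No occurrence of TCTAGA is present in the sequence.
XbaI does not cut: 0 sites.

0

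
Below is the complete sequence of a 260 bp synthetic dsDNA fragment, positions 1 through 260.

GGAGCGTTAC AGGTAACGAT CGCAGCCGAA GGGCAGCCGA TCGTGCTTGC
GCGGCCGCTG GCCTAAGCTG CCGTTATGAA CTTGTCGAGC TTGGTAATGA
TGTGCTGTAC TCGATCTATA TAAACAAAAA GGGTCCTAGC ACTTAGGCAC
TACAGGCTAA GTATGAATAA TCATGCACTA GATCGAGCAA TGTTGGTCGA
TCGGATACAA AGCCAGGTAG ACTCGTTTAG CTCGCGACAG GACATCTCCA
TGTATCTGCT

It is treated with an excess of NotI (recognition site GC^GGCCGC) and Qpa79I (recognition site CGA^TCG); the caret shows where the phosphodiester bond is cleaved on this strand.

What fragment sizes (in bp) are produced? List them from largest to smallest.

148, 60, 21, 19, 12 bp

The NotI site (GCGGCCGC) starts at position 51.
NotI cuts after base 2 of each site, so after position 52.
Qpa79I sites (CGATCG) start at positions 17, 38, 198.
Qpa79I cuts after base 3 of each site, so after positions 19, 40, 200.
Combined cut positions: 19, 40, 52, 200.
Linear molecule, 4 cuts → 5 fragments:
  1–19 → 19 bp
  20–40 → 21 bp
  41–52 → 12 bp
  53–200 → 148 bp
  201–260 → 60 bp
Sorted largest to smallest: 148, 60, 21, 19, 12 bp.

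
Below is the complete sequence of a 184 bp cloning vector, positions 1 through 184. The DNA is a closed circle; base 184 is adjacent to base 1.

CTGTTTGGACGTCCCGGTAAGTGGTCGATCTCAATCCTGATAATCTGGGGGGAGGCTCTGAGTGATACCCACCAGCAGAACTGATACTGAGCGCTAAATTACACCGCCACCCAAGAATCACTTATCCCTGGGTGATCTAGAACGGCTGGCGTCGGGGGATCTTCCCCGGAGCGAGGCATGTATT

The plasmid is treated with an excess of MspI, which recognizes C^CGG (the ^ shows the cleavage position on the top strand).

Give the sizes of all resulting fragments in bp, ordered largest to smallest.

MspI sites (CCGG) start at positions 14, 166.
MspI cuts after the first base of each site, so after positions 14, 166.
Circular molecule, 2 cuts → 2 fragments:
  15–166 → 152 bp
  167–184 then 1–14 → 18 + 14 = 32 bp
Sorted largest to smallest: 152, 32 bp.

152, 32 bp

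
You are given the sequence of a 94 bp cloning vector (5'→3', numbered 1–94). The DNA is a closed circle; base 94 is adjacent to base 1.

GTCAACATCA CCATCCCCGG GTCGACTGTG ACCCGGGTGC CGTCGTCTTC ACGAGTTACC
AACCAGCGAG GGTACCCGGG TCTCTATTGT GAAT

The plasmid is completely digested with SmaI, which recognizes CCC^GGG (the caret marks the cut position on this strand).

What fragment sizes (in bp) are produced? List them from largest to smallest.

43, 35, 16 bp

SmaI sites (CCCGGG) start at positions 16, 32, 75.
SmaI cuts after base 3 of each site, so after positions 18, 34, 77.
Circular molecule, 3 cuts → 3 fragments:
  19–34 → 16 bp
  35–77 → 43 bp
  78–94 then 1–18 → 17 + 18 = 35 bp
Sorted largest to smallest: 43, 35, 16 bp.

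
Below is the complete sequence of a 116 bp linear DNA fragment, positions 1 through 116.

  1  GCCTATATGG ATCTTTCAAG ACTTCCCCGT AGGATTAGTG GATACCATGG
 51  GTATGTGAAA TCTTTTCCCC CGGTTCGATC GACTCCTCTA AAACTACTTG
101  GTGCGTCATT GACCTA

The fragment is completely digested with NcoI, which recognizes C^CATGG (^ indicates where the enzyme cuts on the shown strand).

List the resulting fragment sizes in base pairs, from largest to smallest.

The NcoI site (CCATGG) starts at position 45.
NcoI cuts after the first base of each site, so after position 45.
Linear molecule, 1 cut → 2 fragments:
  1–45 → 45 bp
  46–116 → 71 bp
Sorted largest to smallest: 71, 45 bp.

71, 45 bp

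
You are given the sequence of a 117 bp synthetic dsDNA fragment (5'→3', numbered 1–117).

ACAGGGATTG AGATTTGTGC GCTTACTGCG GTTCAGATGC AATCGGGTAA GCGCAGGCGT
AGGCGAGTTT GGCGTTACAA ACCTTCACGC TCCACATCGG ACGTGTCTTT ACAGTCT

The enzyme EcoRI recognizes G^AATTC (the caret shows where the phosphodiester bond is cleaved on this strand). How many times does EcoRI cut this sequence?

No occurrence of GAATTC is present in the sequence.
EcoRI does not cut: 0 sites.

0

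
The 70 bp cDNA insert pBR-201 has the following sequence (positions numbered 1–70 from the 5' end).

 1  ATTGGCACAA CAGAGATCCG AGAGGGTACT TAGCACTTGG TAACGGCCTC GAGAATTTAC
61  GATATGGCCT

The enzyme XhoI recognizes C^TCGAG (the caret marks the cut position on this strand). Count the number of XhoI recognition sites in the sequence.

1

CTCGAG occurs starting at position 48.
XhoI cuts at 1 site.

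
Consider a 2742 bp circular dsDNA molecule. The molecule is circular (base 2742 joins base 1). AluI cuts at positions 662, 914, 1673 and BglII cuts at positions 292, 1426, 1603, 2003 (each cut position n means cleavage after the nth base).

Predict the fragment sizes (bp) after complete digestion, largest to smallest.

Combined cut positions (sorted): 292, 662, 914, 1426, 1603, 1673, 2003.
Circular molecule, 7 cuts → 7 fragments:
  662 − 292 = 370 bp
  914 − 662 = 252 bp
  1426 − 914 = 512 bp
  1603 − 1426 = 177 bp
  1673 − 1603 = 70 bp
  2003 − 1673 = 330 bp
  wrap: 2742 − 2003 + 292 = 1031 bp
Sorted largest to smallest: 1031, 512, 370, 330, 252, 177, 70 bp.

1031, 512, 370, 330, 252, 177, 70 bp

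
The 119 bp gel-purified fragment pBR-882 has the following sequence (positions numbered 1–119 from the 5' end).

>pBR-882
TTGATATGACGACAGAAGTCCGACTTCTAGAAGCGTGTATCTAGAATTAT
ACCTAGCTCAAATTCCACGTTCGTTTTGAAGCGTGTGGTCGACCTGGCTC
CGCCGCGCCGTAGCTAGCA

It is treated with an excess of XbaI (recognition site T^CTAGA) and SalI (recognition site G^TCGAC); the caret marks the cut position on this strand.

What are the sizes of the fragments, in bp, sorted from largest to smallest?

XbaI sites (TCTAGA) start at positions 26, 40.
XbaI cuts after the first base of each site, so after positions 26, 40.
The SalI site (GTCGAC) starts at position 88.
SalI cuts after the first base of each site, so after position 88.
Combined cut positions: 26, 40, 88.
Linear molecule, 3 cuts → 4 fragments:
  1–26 → 26 bp
  27–40 → 14 bp
  41–88 → 48 bp
  89–119 → 31 bp
Sorted largest to smallest: 48, 31, 26, 14 bp.

48, 31, 26, 14 bp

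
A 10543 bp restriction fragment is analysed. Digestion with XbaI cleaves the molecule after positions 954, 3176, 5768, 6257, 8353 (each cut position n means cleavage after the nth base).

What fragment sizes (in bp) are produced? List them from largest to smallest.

2592, 2222, 2190, 2096, 954, 489 bp

Linear molecule, 5 cuts → 6 fragments:
  954 − 0 = 954 bp
  3176 − 954 = 2222 bp
  5768 − 3176 = 2592 bp
  6257 − 5768 = 489 bp
  8353 − 6257 = 2096 bp
  10543 − 8353 = 2190 bp
Sorted largest to smallest: 2592, 2222, 2190, 2096, 954, 489 bp.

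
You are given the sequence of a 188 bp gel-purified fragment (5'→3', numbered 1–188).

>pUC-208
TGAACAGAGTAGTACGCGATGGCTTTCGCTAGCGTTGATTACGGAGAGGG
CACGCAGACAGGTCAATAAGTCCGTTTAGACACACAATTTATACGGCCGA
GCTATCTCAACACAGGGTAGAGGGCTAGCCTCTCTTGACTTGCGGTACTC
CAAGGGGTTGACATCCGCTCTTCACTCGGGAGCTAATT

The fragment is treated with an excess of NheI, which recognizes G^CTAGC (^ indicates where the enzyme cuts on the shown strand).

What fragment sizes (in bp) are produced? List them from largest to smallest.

NheI sites (GCTAGC) start at positions 28, 124.
NheI cuts after the first base of each site, so after positions 28, 124.
Linear molecule, 2 cuts → 3 fragments:
  1–28 → 28 bp
  29–124 → 96 bp
  125–188 → 64 bp
Sorted largest to smallest: 96, 64, 28 bp.

96, 64, 28 bp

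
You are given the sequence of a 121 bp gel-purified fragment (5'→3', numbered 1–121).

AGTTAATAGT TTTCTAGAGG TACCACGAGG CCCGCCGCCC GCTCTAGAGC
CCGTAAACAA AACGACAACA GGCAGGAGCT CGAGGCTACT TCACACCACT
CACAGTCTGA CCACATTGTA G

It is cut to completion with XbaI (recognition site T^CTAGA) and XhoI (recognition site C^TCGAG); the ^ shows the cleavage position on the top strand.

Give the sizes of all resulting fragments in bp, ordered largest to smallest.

42, 36, 30, 13 bp

XbaI sites (TCTAGA) start at positions 13, 43.
XbaI cuts after the first base of each site, so after positions 13, 43.
The XhoI site (CTCGAG) starts at position 79.
XhoI cuts after the first base of each site, so after position 79.
Combined cut positions: 13, 43, 79.
Linear molecule, 3 cuts → 4 fragments:
  1–13 → 13 bp
  14–43 → 30 bp
  44–79 → 36 bp
  80–121 → 42 bp
Sorted largest to smallest: 42, 36, 30, 13 bp.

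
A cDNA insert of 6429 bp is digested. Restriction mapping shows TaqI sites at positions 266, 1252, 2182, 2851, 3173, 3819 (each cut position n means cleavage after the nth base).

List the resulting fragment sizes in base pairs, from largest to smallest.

Linear molecule, 6 cuts → 7 fragments:
  266 − 0 = 266 bp
  1252 − 266 = 986 bp
  2182 − 1252 = 930 bp
  2851 − 2182 = 669 bp
  3173 − 2851 = 322 bp
  3819 − 3173 = 646 bp
  6429 − 3819 = 2610 bp
Sorted largest to smallest: 2610, 986, 930, 669, 646, 322, 266 bp.

2610, 986, 930, 669, 646, 322, 266 bp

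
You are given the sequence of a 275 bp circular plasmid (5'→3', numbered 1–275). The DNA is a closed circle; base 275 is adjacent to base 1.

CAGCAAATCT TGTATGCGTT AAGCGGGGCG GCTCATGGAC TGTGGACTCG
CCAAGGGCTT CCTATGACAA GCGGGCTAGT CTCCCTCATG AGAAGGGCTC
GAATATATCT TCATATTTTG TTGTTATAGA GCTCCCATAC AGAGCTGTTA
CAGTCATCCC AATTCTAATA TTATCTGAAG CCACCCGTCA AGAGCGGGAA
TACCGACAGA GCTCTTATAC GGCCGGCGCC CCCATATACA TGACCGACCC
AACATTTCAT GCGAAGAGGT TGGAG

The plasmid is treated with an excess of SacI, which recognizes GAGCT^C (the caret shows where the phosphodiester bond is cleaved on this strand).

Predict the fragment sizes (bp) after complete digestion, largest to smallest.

SacI sites (GAGCTC) start at positions 129, 209.
SacI cuts after base 5 of each site (before the last base), so after positions 133, 213.
Circular molecule, 2 cuts → 2 fragments:
  134–213 → 80 bp
  214–275 then 1–133 → 62 + 133 = 195 bp
Sorted largest to smallest: 195, 80 bp.

195, 80 bp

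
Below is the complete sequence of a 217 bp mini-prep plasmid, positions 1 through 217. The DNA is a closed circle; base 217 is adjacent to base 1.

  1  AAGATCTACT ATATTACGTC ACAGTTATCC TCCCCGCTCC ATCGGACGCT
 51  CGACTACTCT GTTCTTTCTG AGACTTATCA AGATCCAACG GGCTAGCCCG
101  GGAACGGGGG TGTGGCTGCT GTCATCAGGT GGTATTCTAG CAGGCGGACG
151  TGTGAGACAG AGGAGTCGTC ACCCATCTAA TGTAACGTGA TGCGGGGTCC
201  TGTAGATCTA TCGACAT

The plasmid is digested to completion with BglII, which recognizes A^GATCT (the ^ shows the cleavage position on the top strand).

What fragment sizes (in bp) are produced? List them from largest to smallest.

BglII sites (AGATCT) start at positions 2, 204.
BglII cuts after the first base of each site, so after positions 2, 204.
Circular molecule, 2 cuts → 2 fragments:
  3–204 → 202 bp
  205–217 then 1–2 → 13 + 2 = 15 bp
Sorted largest to smallest: 202, 15 bp.

202, 15 bp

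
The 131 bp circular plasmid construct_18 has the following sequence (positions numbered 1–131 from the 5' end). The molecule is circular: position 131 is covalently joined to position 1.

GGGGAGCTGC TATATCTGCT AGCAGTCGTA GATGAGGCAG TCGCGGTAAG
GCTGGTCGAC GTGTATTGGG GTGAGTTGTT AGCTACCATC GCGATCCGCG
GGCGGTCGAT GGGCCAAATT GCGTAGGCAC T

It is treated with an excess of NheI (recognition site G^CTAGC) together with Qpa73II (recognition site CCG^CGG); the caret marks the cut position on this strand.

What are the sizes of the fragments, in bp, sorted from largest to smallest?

80, 51 bp

The NheI site (GCTAGC) starts at position 18.
NheI cuts after the first base of each site, so after position 18.
The Qpa73II site (CCGCGG) starts at position 96.
Qpa73II cuts after base 3 of each site, so after position 98.
Combined cut positions: 18, 98.
Circular molecule, 2 cuts → 2 fragments:
  19–98 → 80 bp
  99–131 then 1–18 → 33 + 18 = 51 bp
Sorted largest to smallest: 80, 51 bp.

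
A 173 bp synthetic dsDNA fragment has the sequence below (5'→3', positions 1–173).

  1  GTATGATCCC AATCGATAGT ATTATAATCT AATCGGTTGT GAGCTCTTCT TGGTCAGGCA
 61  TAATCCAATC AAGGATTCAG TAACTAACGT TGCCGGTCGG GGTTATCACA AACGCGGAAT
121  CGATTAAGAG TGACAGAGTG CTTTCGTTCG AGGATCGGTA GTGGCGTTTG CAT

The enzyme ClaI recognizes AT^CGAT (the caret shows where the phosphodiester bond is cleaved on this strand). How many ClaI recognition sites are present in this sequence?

ATCGAT occurs starting at positions 12, 119.
ClaI cuts at 2 sites.

2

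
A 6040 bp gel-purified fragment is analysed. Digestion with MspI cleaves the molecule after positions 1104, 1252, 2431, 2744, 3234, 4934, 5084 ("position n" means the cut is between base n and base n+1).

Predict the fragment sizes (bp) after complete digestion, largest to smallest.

Linear molecule, 7 cuts → 8 fragments:
  1104 − 0 = 1104 bp
  1252 − 1104 = 148 bp
  2431 − 1252 = 1179 bp
  2744 − 2431 = 313 bp
  3234 − 2744 = 490 bp
  4934 − 3234 = 1700 bp
  5084 − 4934 = 150 bp
  6040 − 5084 = 956 bp
Sorted largest to smallest: 1700, 1179, 1104, 956, 490, 313, 150, 148 bp.

1700, 1179, 1104, 956, 490, 313, 150, 148 bp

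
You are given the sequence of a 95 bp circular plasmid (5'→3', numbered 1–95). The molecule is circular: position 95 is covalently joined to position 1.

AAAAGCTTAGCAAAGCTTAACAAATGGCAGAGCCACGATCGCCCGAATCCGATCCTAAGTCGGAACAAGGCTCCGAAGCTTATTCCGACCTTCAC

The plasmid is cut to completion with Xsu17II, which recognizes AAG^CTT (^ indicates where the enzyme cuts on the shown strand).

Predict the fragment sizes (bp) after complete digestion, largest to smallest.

63, 22, 10 bp

Xsu17II sites (AAGCTT) start at positions 3, 13, 76.
Xsu17II cuts after base 3 of each site, so after positions 5, 15, 78.
Circular molecule, 3 cuts → 3 fragments:
  6–15 → 10 bp
  16–78 → 63 bp
  79–95 then 1–5 → 17 + 5 = 22 bp
Sorted largest to smallest: 63, 22, 10 bp.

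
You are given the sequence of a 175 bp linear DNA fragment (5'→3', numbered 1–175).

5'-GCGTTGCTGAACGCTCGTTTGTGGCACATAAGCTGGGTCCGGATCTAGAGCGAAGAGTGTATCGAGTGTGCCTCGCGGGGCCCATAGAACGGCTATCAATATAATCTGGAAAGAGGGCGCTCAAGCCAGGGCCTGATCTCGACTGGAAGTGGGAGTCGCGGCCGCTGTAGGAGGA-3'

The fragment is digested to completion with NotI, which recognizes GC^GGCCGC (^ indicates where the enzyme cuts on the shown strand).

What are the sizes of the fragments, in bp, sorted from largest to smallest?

159, 16 bp

The NotI site (GCGGCCGC) starts at position 158.
NotI cuts after base 2 of each site, so after position 159.
Linear molecule, 1 cut → 2 fragments:
  1–159 → 159 bp
  160–175 → 16 bp
Sorted largest to smallest: 159, 16 bp.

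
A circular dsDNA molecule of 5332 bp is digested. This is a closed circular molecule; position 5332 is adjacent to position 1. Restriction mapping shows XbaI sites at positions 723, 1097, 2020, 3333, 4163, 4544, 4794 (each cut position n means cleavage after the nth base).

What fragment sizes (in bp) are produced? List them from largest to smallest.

Circular molecule, 7 cuts → 7 fragments:
  1097 − 723 = 374 bp
  2020 − 1097 = 923 bp
  3333 − 2020 = 1313 bp
  4163 − 3333 = 830 bp
  4544 − 4163 = 381 bp
  4794 − 4544 = 250 bp
  wrap: 5332 − 4794 + 723 = 1261 bp
Sorted largest to smallest: 1313, 1261, 923, 830, 381, 374, 250 bp.

1313, 1261, 923, 830, 381, 374, 250 bp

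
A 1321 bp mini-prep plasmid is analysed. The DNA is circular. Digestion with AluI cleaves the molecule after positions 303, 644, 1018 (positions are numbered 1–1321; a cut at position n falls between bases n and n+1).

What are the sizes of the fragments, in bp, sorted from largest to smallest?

Circular molecule, 3 cuts → 3 fragments:
  644 − 303 = 341 bp
  1018 − 644 = 374 bp
  wrap: 1321 − 1018 + 303 = 606 bp
Sorted largest to smallest: 606, 374, 341 bp.

606, 374, 341 bp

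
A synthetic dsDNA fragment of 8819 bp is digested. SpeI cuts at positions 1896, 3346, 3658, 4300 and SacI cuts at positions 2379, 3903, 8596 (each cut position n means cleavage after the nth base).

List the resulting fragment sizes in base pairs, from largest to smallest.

4296, 1896, 967, 483, 397, 312, 245, 223 bp

Combined cut positions (sorted): 1896, 2379, 3346, 3658, 3903, 4300, 8596.
Linear molecule, 7 cuts → 8 fragments:
  1896 − 0 = 1896 bp
  2379 − 1896 = 483 bp
  3346 − 2379 = 967 bp
  3658 − 3346 = 312 bp
  3903 − 3658 = 245 bp
  4300 − 3903 = 397 bp
  8596 − 4300 = 4296 bp
  8819 − 8596 = 223 bp
Sorted largest to smallest: 4296, 1896, 967, 483, 397, 312, 245, 223 bp.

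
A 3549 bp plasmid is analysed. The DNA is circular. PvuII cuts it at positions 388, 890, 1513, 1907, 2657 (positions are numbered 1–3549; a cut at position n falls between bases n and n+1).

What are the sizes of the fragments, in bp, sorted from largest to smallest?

1280, 750, 623, 502, 394 bp

Circular molecule, 5 cuts → 5 fragments:
  890 − 388 = 502 bp
  1513 − 890 = 623 bp
  1907 − 1513 = 394 bp
  2657 − 1907 = 750 bp
  wrap: 3549 − 2657 + 388 = 1280 bp
Sorted largest to smallest: 1280, 750, 623, 502, 394 bp.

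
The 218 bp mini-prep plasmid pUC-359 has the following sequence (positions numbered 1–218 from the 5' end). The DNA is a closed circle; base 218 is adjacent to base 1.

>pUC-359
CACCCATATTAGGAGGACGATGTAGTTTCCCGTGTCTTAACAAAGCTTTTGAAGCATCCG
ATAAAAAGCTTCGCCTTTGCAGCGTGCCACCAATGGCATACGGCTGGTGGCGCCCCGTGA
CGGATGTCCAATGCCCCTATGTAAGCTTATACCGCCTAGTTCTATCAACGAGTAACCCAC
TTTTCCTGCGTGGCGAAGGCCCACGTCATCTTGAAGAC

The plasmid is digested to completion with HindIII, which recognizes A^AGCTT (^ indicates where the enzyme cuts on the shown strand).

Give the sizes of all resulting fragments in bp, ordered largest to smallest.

118, 77, 23 bp

HindIII sites (AAGCTT) start at positions 43, 66, 143.
HindIII cuts after the first base of each site, so after positions 43, 66, 143.
Circular molecule, 3 cuts → 3 fragments:
  44–66 → 23 bp
  67–143 → 77 bp
  144–218 then 1–43 → 75 + 43 = 118 bp
Sorted largest to smallest: 118, 77, 23 bp.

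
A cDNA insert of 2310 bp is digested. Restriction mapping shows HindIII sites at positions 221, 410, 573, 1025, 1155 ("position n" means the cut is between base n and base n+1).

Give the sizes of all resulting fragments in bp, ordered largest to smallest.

Linear molecule, 5 cuts → 6 fragments:
  221 − 0 = 221 bp
  410 − 221 = 189 bp
  573 − 410 = 163 bp
  1025 − 573 = 452 bp
  1155 − 1025 = 130 bp
  2310 − 1155 = 1155 bp
Sorted largest to smallest: 1155, 452, 221, 189, 163, 130 bp.

1155, 452, 221, 189, 163, 130 bp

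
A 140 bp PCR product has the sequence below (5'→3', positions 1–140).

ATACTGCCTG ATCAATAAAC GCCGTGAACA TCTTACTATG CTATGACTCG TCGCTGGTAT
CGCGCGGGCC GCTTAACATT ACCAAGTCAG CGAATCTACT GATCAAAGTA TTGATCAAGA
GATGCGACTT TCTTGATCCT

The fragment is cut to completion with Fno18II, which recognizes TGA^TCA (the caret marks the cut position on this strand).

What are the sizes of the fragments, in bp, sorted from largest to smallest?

91, 26, 12, 11 bp

Fno18II sites (TGATCA) start at positions 9, 100, 112.
Fno18II cuts after base 3 of each site, so after positions 11, 102, 114.
Linear molecule, 3 cuts → 4 fragments:
  1–11 → 11 bp
  12–102 → 91 bp
  103–114 → 12 bp
  115–140 → 26 bp
Sorted largest to smallest: 91, 26, 12, 11 bp.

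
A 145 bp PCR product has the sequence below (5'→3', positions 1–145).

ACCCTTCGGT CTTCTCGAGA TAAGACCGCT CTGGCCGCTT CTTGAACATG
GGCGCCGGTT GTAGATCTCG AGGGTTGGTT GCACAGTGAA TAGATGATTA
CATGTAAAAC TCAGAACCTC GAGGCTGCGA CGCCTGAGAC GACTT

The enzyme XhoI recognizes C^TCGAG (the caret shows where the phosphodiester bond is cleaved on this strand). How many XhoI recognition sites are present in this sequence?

3

CTCGAG occurs starting at positions 14, 67, 118.
XhoI cuts at 3 sites.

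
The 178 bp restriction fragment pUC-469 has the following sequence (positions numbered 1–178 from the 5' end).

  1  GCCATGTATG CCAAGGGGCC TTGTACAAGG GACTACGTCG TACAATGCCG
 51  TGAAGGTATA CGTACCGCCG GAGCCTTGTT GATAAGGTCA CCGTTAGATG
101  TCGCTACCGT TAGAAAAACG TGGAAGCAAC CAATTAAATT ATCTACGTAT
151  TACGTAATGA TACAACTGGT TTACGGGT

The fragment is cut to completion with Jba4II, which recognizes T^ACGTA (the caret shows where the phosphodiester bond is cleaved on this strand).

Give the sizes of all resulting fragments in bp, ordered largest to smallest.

85, 59, 27, 7 bp

Jba4II sites (TACGTA) start at positions 59, 144, 151.
Jba4II cuts after the first base of each site, so after positions 59, 144, 151.
Linear molecule, 3 cuts → 4 fragments:
  1–59 → 59 bp
  60–144 → 85 bp
  145–151 → 7 bp
  152–178 → 27 bp
Sorted largest to smallest: 85, 59, 27, 7 bp.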